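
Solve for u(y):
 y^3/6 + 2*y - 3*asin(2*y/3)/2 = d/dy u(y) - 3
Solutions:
 u(y) = C1 + y^4/24 + y^2 - 3*y*asin(2*y/3)/2 + 3*y - 3*sqrt(9 - 4*y^2)/4


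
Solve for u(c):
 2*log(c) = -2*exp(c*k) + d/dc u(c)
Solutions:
 u(c) = C1 + 2*c*log(c) - 2*c + Piecewise((2*exp(c*k)/k, Ne(k, 0)), (2*c, True))


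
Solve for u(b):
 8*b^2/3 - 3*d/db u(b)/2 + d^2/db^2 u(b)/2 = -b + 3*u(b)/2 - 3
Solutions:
 u(b) = C1*exp(b*(3 - sqrt(21))/2) + C2*exp(b*(3 + sqrt(21))/2) + 16*b^2/9 - 26*b/9 + 164/27


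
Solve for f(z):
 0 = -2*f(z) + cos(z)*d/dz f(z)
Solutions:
 f(z) = C1*(sin(z) + 1)/(sin(z) - 1)


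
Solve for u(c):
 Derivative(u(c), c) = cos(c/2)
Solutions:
 u(c) = C1 + 2*sin(c/2)


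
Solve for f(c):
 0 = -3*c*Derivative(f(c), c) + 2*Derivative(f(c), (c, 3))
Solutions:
 f(c) = C1 + Integral(C2*airyai(2^(2/3)*3^(1/3)*c/2) + C3*airybi(2^(2/3)*3^(1/3)*c/2), c)


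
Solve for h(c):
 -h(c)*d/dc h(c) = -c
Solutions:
 h(c) = -sqrt(C1 + c^2)
 h(c) = sqrt(C1 + c^2)


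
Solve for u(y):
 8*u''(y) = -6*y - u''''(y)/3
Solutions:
 u(y) = C1 + C2*y + C3*sin(2*sqrt(6)*y) + C4*cos(2*sqrt(6)*y) - y^3/8


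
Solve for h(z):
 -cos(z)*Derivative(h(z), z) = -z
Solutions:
 h(z) = C1 + Integral(z/cos(z), z)


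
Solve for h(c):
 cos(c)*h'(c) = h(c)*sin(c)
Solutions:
 h(c) = C1/cos(c)


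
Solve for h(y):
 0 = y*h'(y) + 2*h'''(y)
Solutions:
 h(y) = C1 + Integral(C2*airyai(-2^(2/3)*y/2) + C3*airybi(-2^(2/3)*y/2), y)


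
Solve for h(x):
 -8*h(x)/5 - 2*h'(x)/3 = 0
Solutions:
 h(x) = C1*exp(-12*x/5)


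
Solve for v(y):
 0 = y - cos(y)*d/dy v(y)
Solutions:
 v(y) = C1 + Integral(y/cos(y), y)


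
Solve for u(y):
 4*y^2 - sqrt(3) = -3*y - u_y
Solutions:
 u(y) = C1 - 4*y^3/3 - 3*y^2/2 + sqrt(3)*y


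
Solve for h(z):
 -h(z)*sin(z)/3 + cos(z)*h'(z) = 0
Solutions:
 h(z) = C1/cos(z)^(1/3)


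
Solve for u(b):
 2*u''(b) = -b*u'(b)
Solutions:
 u(b) = C1 + C2*erf(b/2)


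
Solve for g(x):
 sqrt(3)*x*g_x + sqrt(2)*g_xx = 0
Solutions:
 g(x) = C1 + C2*erf(6^(1/4)*x/2)


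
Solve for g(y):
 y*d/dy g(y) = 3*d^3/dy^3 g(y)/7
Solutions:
 g(y) = C1 + Integral(C2*airyai(3^(2/3)*7^(1/3)*y/3) + C3*airybi(3^(2/3)*7^(1/3)*y/3), y)


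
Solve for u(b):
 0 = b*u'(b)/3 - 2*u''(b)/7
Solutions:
 u(b) = C1 + C2*erfi(sqrt(21)*b/6)


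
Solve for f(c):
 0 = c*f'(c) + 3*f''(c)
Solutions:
 f(c) = C1 + C2*erf(sqrt(6)*c/6)


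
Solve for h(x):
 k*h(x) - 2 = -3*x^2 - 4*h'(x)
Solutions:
 h(x) = C1*exp(-k*x/4) - 3*x^2/k + 2/k + 24*x/k^2 - 96/k^3


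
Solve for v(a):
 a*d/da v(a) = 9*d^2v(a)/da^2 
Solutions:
 v(a) = C1 + C2*erfi(sqrt(2)*a/6)


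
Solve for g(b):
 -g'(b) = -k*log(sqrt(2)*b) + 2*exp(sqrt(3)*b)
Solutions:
 g(b) = C1 + b*k*log(b) + b*k*(-1 + log(2)/2) - 2*sqrt(3)*exp(sqrt(3)*b)/3


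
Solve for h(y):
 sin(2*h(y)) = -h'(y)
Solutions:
 h(y) = pi - acos((-C1 - exp(4*y))/(C1 - exp(4*y)))/2
 h(y) = acos((-C1 - exp(4*y))/(C1 - exp(4*y)))/2


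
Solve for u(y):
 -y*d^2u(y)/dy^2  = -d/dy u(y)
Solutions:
 u(y) = C1 + C2*y^2


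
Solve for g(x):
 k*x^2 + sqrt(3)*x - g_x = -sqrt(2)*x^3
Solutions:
 g(x) = C1 + k*x^3/3 + sqrt(2)*x^4/4 + sqrt(3)*x^2/2


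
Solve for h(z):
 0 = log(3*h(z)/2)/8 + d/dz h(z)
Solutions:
 -8*Integral(1/(-log(_y) - log(3) + log(2)), (_y, h(z))) = C1 - z


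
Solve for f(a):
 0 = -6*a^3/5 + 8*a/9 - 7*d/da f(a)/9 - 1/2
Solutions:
 f(a) = C1 - 27*a^4/70 + 4*a^2/7 - 9*a/14


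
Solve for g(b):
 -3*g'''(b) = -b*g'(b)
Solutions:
 g(b) = C1 + Integral(C2*airyai(3^(2/3)*b/3) + C3*airybi(3^(2/3)*b/3), b)


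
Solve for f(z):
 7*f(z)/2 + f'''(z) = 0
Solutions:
 f(z) = C3*exp(-2^(2/3)*7^(1/3)*z/2) + (C1*sin(2^(2/3)*sqrt(3)*7^(1/3)*z/4) + C2*cos(2^(2/3)*sqrt(3)*7^(1/3)*z/4))*exp(2^(2/3)*7^(1/3)*z/4)


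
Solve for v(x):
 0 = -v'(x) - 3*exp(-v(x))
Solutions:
 v(x) = log(C1 - 3*x)


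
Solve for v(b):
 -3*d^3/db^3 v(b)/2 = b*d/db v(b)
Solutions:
 v(b) = C1 + Integral(C2*airyai(-2^(1/3)*3^(2/3)*b/3) + C3*airybi(-2^(1/3)*3^(2/3)*b/3), b)


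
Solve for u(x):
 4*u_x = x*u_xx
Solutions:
 u(x) = C1 + C2*x^5


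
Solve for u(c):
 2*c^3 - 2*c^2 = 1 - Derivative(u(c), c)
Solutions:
 u(c) = C1 - c^4/2 + 2*c^3/3 + c


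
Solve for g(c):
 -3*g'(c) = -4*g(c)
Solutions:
 g(c) = C1*exp(4*c/3)


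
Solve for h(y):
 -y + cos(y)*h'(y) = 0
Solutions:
 h(y) = C1 + Integral(y/cos(y), y)


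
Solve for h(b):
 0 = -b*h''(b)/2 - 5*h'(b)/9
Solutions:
 h(b) = C1 + C2/b^(1/9)


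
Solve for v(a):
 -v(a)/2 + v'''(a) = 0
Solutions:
 v(a) = C3*exp(2^(2/3)*a/2) + (C1*sin(2^(2/3)*sqrt(3)*a/4) + C2*cos(2^(2/3)*sqrt(3)*a/4))*exp(-2^(2/3)*a/4)


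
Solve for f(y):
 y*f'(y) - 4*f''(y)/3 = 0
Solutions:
 f(y) = C1 + C2*erfi(sqrt(6)*y/4)


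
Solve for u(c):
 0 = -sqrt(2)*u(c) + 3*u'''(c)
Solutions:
 u(c) = C3*exp(2^(1/6)*3^(2/3)*c/3) + (C1*sin(6^(1/6)*c/2) + C2*cos(6^(1/6)*c/2))*exp(-2^(1/6)*3^(2/3)*c/6)


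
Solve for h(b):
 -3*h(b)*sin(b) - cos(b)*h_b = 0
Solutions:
 h(b) = C1*cos(b)^3


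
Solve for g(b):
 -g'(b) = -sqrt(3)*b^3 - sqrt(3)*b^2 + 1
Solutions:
 g(b) = C1 + sqrt(3)*b^4/4 + sqrt(3)*b^3/3 - b


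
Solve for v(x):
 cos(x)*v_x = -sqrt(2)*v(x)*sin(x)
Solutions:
 v(x) = C1*cos(x)^(sqrt(2))


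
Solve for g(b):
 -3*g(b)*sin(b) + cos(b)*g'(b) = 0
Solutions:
 g(b) = C1/cos(b)^3


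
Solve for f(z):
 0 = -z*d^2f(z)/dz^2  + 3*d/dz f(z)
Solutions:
 f(z) = C1 + C2*z^4


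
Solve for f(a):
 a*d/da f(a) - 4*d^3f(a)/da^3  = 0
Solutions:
 f(a) = C1 + Integral(C2*airyai(2^(1/3)*a/2) + C3*airybi(2^(1/3)*a/2), a)


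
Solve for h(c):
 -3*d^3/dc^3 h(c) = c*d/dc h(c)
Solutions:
 h(c) = C1 + Integral(C2*airyai(-3^(2/3)*c/3) + C3*airybi(-3^(2/3)*c/3), c)


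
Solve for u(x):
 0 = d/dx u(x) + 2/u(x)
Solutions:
 u(x) = -sqrt(C1 - 4*x)
 u(x) = sqrt(C1 - 4*x)


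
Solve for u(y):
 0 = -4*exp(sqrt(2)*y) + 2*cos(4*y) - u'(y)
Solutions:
 u(y) = C1 - 2*sqrt(2)*exp(sqrt(2)*y) + sin(4*y)/2


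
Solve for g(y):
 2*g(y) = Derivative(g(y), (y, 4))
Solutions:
 g(y) = C1*exp(-2^(1/4)*y) + C2*exp(2^(1/4)*y) + C3*sin(2^(1/4)*y) + C4*cos(2^(1/4)*y)


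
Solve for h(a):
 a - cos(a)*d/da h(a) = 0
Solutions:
 h(a) = C1 + Integral(a/cos(a), a)


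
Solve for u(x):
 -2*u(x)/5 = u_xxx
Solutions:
 u(x) = C3*exp(-2^(1/3)*5^(2/3)*x/5) + (C1*sin(2^(1/3)*sqrt(3)*5^(2/3)*x/10) + C2*cos(2^(1/3)*sqrt(3)*5^(2/3)*x/10))*exp(2^(1/3)*5^(2/3)*x/10)


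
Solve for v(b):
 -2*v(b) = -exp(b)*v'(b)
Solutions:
 v(b) = C1*exp(-2*exp(-b))


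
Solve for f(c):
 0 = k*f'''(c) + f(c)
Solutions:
 f(c) = C1*exp(c*(-1/k)^(1/3)) + C2*exp(c*(-1/k)^(1/3)*(-1 + sqrt(3)*I)/2) + C3*exp(-c*(-1/k)^(1/3)*(1 + sqrt(3)*I)/2)


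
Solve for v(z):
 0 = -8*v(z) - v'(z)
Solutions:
 v(z) = C1*exp(-8*z)


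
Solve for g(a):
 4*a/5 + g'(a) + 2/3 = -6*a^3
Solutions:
 g(a) = C1 - 3*a^4/2 - 2*a^2/5 - 2*a/3


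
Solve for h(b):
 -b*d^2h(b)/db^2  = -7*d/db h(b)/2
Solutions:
 h(b) = C1 + C2*b^(9/2)


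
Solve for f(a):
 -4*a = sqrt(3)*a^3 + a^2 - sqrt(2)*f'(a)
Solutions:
 f(a) = C1 + sqrt(6)*a^4/8 + sqrt(2)*a^3/6 + sqrt(2)*a^2


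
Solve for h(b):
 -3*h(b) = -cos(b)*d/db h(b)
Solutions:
 h(b) = C1*(sin(b) + 1)^(3/2)/(sin(b) - 1)^(3/2)


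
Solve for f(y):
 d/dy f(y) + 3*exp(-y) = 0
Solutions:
 f(y) = C1 + 3*exp(-y)


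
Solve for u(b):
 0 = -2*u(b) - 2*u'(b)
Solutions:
 u(b) = C1*exp(-b)


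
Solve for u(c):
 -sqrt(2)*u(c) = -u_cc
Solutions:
 u(c) = C1*exp(-2^(1/4)*c) + C2*exp(2^(1/4)*c)


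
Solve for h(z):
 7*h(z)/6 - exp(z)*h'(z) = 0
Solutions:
 h(z) = C1*exp(-7*exp(-z)/6)


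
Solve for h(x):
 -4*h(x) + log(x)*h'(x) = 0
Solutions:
 h(x) = C1*exp(4*li(x))


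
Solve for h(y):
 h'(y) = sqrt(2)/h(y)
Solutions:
 h(y) = -sqrt(C1 + 2*sqrt(2)*y)
 h(y) = sqrt(C1 + 2*sqrt(2)*y)


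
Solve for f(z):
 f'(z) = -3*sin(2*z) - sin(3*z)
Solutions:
 f(z) = C1 + 3*cos(2*z)/2 + cos(3*z)/3


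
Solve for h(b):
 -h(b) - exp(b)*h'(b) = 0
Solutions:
 h(b) = C1*exp(exp(-b))


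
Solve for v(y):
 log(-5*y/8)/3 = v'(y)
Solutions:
 v(y) = C1 + y*log(-y)/3 + y*(-log(2) - 1/3 + log(5)/3)


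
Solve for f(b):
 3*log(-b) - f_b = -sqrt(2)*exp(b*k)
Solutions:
 f(b) = C1 + 3*b*log(-b) - 3*b + Piecewise((sqrt(2)*exp(b*k)/k, Ne(k, 0)), (sqrt(2)*b, True))


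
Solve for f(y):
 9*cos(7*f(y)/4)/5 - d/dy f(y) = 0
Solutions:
 -9*y/5 - 2*log(sin(7*f(y)/4) - 1)/7 + 2*log(sin(7*f(y)/4) + 1)/7 = C1


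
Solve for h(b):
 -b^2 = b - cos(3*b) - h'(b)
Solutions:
 h(b) = C1 + b^3/3 + b^2/2 - sin(3*b)/3


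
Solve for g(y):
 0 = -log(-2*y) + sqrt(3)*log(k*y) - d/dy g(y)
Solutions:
 g(y) = C1 + y*(sqrt(3)*log(-k) - sqrt(3) - log(2) + 1) - y*(1 - sqrt(3))*log(-y)


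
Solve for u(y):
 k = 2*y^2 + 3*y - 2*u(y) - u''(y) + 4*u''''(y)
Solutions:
 u(y) = C1*exp(-sqrt(2)*y*sqrt(1 + sqrt(33))/4) + C2*exp(sqrt(2)*y*sqrt(1 + sqrt(33))/4) + C3*sin(sqrt(2)*y*sqrt(-1 + sqrt(33))/4) + C4*cos(sqrt(2)*y*sqrt(-1 + sqrt(33))/4) - k/2 + y^2 + 3*y/2 - 1


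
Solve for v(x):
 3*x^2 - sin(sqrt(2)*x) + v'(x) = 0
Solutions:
 v(x) = C1 - x^3 - sqrt(2)*cos(sqrt(2)*x)/2


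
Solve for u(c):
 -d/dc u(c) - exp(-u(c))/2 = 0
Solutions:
 u(c) = log(C1 - c/2)


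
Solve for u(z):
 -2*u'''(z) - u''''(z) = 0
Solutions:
 u(z) = C1 + C2*z + C3*z^2 + C4*exp(-2*z)


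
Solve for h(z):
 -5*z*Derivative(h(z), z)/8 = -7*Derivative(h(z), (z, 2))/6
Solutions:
 h(z) = C1 + C2*erfi(sqrt(210)*z/28)


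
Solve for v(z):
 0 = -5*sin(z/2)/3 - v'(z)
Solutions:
 v(z) = C1 + 10*cos(z/2)/3


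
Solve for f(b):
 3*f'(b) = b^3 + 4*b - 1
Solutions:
 f(b) = C1 + b^4/12 + 2*b^2/3 - b/3


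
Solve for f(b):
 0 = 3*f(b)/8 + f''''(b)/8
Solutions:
 f(b) = (C1*sin(sqrt(2)*3^(1/4)*b/2) + C2*cos(sqrt(2)*3^(1/4)*b/2))*exp(-sqrt(2)*3^(1/4)*b/2) + (C3*sin(sqrt(2)*3^(1/4)*b/2) + C4*cos(sqrt(2)*3^(1/4)*b/2))*exp(sqrt(2)*3^(1/4)*b/2)


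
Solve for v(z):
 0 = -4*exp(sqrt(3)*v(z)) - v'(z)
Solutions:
 v(z) = sqrt(3)*(2*log(1/(C1 + 4*z)) - log(3))/6


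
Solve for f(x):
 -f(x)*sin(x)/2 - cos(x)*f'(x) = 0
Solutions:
 f(x) = C1*sqrt(cos(x))


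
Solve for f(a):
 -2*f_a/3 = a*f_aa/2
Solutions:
 f(a) = C1 + C2/a^(1/3)


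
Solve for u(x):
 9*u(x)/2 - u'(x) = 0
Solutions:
 u(x) = C1*exp(9*x/2)


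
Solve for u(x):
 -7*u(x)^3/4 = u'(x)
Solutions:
 u(x) = -sqrt(2)*sqrt(-1/(C1 - 7*x))
 u(x) = sqrt(2)*sqrt(-1/(C1 - 7*x))


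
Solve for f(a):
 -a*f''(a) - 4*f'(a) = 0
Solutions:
 f(a) = C1 + C2/a^3


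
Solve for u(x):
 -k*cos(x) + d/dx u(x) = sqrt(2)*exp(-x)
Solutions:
 u(x) = C1 + k*sin(x) - sqrt(2)*exp(-x)


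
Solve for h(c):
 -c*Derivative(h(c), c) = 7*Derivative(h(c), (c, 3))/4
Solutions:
 h(c) = C1 + Integral(C2*airyai(-14^(2/3)*c/7) + C3*airybi(-14^(2/3)*c/7), c)


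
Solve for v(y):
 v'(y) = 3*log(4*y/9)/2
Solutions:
 v(y) = C1 + 3*y*log(y)/2 - 3*y*log(3) - 3*y/2 + 3*y*log(2)


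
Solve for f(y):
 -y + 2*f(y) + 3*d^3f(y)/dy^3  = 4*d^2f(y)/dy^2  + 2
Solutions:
 f(y) = C1*exp(y*(16/(9*sqrt(345) + 179)^(1/3) + (9*sqrt(345) + 179)^(1/3) + 8)/18)*sin(sqrt(3)*y*(-(9*sqrt(345) + 179)^(1/3) + 16/(9*sqrt(345) + 179)^(1/3))/18) + C2*exp(y*(16/(9*sqrt(345) + 179)^(1/3) + (9*sqrt(345) + 179)^(1/3) + 8)/18)*cos(sqrt(3)*y*(-(9*sqrt(345) + 179)^(1/3) + 16/(9*sqrt(345) + 179)^(1/3))/18) + C3*exp(y*(-(9*sqrt(345) + 179)^(1/3) - 16/(9*sqrt(345) + 179)^(1/3) + 4)/9) + y/2 + 1


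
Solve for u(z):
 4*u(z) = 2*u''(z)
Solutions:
 u(z) = C1*exp(-sqrt(2)*z) + C2*exp(sqrt(2)*z)


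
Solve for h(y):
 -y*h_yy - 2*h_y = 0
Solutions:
 h(y) = C1 + C2/y


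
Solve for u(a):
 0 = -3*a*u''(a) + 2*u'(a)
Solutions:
 u(a) = C1 + C2*a^(5/3)


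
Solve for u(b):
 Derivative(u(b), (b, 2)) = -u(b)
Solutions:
 u(b) = C1*sin(b) + C2*cos(b)


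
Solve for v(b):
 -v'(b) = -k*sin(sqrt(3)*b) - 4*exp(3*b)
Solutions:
 v(b) = C1 - sqrt(3)*k*cos(sqrt(3)*b)/3 + 4*exp(3*b)/3


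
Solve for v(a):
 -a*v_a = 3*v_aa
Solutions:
 v(a) = C1 + C2*erf(sqrt(6)*a/6)


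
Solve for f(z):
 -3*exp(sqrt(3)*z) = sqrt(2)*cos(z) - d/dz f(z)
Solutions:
 f(z) = C1 + sqrt(3)*exp(sqrt(3)*z) + sqrt(2)*sin(z)


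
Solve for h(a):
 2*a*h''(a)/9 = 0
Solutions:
 h(a) = C1 + C2*a


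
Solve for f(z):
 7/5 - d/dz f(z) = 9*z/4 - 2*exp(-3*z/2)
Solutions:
 f(z) = C1 - 9*z^2/8 + 7*z/5 - 4*exp(-3*z/2)/3


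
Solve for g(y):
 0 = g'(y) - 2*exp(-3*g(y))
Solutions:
 g(y) = log(C1 + 6*y)/3
 g(y) = log((-3^(1/3) - 3^(5/6)*I)*(C1 + 2*y)^(1/3)/2)
 g(y) = log((-3^(1/3) + 3^(5/6)*I)*(C1 + 2*y)^(1/3)/2)


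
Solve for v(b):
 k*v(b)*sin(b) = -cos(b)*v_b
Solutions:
 v(b) = C1*exp(k*log(cos(b)))


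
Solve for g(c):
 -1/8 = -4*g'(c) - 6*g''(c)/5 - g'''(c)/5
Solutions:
 g(c) = C1 + c/32 + (C2*sin(sqrt(11)*c) + C3*cos(sqrt(11)*c))*exp(-3*c)


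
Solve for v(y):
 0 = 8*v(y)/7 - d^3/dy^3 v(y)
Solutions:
 v(y) = C3*exp(2*7^(2/3)*y/7) + (C1*sin(sqrt(3)*7^(2/3)*y/7) + C2*cos(sqrt(3)*7^(2/3)*y/7))*exp(-7^(2/3)*y/7)


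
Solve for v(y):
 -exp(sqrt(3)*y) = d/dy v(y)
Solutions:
 v(y) = C1 - sqrt(3)*exp(sqrt(3)*y)/3


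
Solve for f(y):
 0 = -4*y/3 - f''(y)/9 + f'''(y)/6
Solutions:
 f(y) = C1 + C2*y + C3*exp(2*y/3) - 2*y^3 - 9*y^2


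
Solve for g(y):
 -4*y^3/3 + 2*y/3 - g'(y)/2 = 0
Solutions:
 g(y) = C1 - 2*y^4/3 + 2*y^2/3


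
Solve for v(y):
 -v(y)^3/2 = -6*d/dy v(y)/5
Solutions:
 v(y) = -sqrt(6)*sqrt(-1/(C1 + 5*y))
 v(y) = sqrt(6)*sqrt(-1/(C1 + 5*y))


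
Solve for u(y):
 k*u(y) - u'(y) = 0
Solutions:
 u(y) = C1*exp(k*y)


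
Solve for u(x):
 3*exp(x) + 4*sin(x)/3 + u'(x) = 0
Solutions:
 u(x) = C1 - 3*exp(x) + 4*cos(x)/3


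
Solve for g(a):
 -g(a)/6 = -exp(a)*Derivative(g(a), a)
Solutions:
 g(a) = C1*exp(-exp(-a)/6)


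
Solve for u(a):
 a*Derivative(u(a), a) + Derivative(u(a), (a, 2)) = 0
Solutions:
 u(a) = C1 + C2*erf(sqrt(2)*a/2)


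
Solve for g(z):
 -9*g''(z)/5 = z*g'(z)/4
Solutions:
 g(z) = C1 + C2*erf(sqrt(10)*z/12)


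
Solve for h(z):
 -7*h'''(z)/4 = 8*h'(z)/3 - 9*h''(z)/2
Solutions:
 h(z) = C1 + C2*exp(z*(27 - sqrt(57))/21) + C3*exp(z*(sqrt(57) + 27)/21)


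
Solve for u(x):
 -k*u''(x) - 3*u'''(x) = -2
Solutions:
 u(x) = C1 + C2*x + C3*exp(-k*x/3) + x^2/k


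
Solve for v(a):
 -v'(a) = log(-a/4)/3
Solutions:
 v(a) = C1 - a*log(-a)/3 + a*(1 + 2*log(2))/3


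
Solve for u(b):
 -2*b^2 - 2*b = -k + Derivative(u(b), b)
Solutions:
 u(b) = C1 - 2*b^3/3 - b^2 + b*k


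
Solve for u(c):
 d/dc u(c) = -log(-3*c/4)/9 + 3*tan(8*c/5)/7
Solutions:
 u(c) = C1 - c*log(-c)/9 - c*log(3)/9 + c/9 + 2*c*log(2)/9 - 15*log(cos(8*c/5))/56


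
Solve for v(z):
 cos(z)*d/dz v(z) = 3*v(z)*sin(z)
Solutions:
 v(z) = C1/cos(z)^3


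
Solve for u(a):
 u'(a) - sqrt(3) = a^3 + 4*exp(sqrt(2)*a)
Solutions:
 u(a) = C1 + a^4/4 + sqrt(3)*a + 2*sqrt(2)*exp(sqrt(2)*a)


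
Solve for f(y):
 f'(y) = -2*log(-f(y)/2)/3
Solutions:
 3*Integral(1/(log(-_y) - log(2)), (_y, f(y)))/2 = C1 - y


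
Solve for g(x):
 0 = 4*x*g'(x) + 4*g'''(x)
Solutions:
 g(x) = C1 + Integral(C2*airyai(-x) + C3*airybi(-x), x)


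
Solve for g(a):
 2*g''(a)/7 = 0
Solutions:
 g(a) = C1 + C2*a


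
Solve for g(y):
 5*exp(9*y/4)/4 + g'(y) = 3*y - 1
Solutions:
 g(y) = C1 + 3*y^2/2 - y - 5*exp(9*y/4)/9


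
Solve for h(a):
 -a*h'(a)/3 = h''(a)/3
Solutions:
 h(a) = C1 + C2*erf(sqrt(2)*a/2)


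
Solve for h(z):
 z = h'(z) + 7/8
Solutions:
 h(z) = C1 + z^2/2 - 7*z/8


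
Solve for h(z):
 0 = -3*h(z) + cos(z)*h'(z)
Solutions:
 h(z) = C1*(sin(z) + 1)^(3/2)/(sin(z) - 1)^(3/2)


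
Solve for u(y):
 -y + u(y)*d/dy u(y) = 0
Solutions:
 u(y) = -sqrt(C1 + y^2)
 u(y) = sqrt(C1 + y^2)


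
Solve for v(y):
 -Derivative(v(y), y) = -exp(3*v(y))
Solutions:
 v(y) = log(-1/(C1 + 3*y))/3
 v(y) = log((-1/(C1 + y))^(1/3)*(-3^(2/3) - 3*3^(1/6)*I)/6)
 v(y) = log((-1/(C1 + y))^(1/3)*(-3^(2/3) + 3*3^(1/6)*I)/6)


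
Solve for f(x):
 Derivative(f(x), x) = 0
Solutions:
 f(x) = C1


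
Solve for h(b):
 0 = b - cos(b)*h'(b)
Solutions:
 h(b) = C1 + Integral(b/cos(b), b)


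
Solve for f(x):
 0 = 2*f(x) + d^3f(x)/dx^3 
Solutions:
 f(x) = C3*exp(-2^(1/3)*x) + (C1*sin(2^(1/3)*sqrt(3)*x/2) + C2*cos(2^(1/3)*sqrt(3)*x/2))*exp(2^(1/3)*x/2)


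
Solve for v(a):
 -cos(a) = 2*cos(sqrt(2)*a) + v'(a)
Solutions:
 v(a) = C1 - sin(a) - sqrt(2)*sin(sqrt(2)*a)


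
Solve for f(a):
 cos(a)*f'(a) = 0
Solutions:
 f(a) = C1


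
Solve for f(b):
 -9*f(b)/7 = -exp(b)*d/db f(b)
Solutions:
 f(b) = C1*exp(-9*exp(-b)/7)


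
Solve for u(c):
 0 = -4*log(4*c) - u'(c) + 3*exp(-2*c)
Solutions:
 u(c) = C1 - 4*c*log(c) + 4*c*(1 - 2*log(2)) - 3*exp(-2*c)/2


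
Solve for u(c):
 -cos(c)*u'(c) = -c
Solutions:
 u(c) = C1 + Integral(c/cos(c), c)


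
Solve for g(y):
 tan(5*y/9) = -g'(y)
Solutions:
 g(y) = C1 + 9*log(cos(5*y/9))/5


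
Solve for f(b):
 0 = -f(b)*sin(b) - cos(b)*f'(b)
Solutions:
 f(b) = C1*cos(b)


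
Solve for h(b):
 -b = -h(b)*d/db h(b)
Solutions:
 h(b) = -sqrt(C1 + b^2)
 h(b) = sqrt(C1 + b^2)


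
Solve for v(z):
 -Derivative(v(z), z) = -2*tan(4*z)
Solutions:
 v(z) = C1 - log(cos(4*z))/2


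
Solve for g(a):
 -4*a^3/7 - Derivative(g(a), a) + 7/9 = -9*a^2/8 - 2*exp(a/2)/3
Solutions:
 g(a) = C1 - a^4/7 + 3*a^3/8 + 7*a/9 + 4*exp(a/2)/3


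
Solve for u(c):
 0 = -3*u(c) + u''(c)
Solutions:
 u(c) = C1*exp(-sqrt(3)*c) + C2*exp(sqrt(3)*c)


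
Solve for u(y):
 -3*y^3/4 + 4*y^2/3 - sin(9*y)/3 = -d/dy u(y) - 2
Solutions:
 u(y) = C1 + 3*y^4/16 - 4*y^3/9 - 2*y - cos(9*y)/27


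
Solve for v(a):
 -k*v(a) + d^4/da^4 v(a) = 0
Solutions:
 v(a) = C1*exp(-a*k^(1/4)) + C2*exp(a*k^(1/4)) + C3*exp(-I*a*k^(1/4)) + C4*exp(I*a*k^(1/4))


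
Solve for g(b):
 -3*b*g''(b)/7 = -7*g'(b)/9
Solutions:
 g(b) = C1 + C2*b^(76/27)


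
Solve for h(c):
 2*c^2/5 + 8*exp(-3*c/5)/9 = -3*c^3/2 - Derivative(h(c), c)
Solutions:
 h(c) = C1 - 3*c^4/8 - 2*c^3/15 + 40*exp(-3*c/5)/27


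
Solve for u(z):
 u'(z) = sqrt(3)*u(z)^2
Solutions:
 u(z) = -1/(C1 + sqrt(3)*z)


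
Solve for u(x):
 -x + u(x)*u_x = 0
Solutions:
 u(x) = -sqrt(C1 + x^2)
 u(x) = sqrt(C1 + x^2)


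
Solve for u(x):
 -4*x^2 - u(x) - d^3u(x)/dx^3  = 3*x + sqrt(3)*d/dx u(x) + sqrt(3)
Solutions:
 u(x) = C1*exp(x*(-2*2^(1/3)*3^(5/6)/(3 + sqrt(4*sqrt(3) + 9))^(1/3) + 6^(2/3)*(3 + sqrt(4*sqrt(3) + 9))^(1/3))/12)*sin(x*(2*6^(1/3)/(3 + sqrt(4*sqrt(3) + 9))^(1/3) + 2^(2/3)*3^(1/6)*(3 + sqrt(4*sqrt(3) + 9))^(1/3))/4) + C2*exp(x*(-2*2^(1/3)*3^(5/6)/(3 + sqrt(4*sqrt(3) + 9))^(1/3) + 6^(2/3)*(3 + sqrt(4*sqrt(3) + 9))^(1/3))/12)*cos(x*(2*6^(1/3)/(3 + sqrt(4*sqrt(3) + 9))^(1/3) + 2^(2/3)*3^(1/6)*(3 + sqrt(4*sqrt(3) + 9))^(1/3))/4) + C3*exp(-x*(-2*2^(1/3)*3^(5/6)/(3 + sqrt(4*sqrt(3) + 9))^(1/3) + 6^(2/3)*(3 + sqrt(4*sqrt(3) + 9))^(1/3))/6) - 4*x^2 - 3*x + 8*sqrt(3)*x - 24 + 2*sqrt(3)


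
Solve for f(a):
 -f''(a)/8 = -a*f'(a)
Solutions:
 f(a) = C1 + C2*erfi(2*a)


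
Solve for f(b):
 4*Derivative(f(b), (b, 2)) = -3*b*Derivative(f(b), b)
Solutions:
 f(b) = C1 + C2*erf(sqrt(6)*b/4)


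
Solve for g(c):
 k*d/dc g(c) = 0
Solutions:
 g(c) = C1


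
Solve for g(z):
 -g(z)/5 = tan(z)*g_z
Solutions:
 g(z) = C1/sin(z)^(1/5)


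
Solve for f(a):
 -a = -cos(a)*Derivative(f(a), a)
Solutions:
 f(a) = C1 + Integral(a/cos(a), a)


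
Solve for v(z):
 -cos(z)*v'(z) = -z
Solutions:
 v(z) = C1 + Integral(z/cos(z), z)


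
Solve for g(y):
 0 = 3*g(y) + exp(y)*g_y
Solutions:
 g(y) = C1*exp(3*exp(-y))


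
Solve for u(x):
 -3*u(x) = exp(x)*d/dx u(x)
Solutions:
 u(x) = C1*exp(3*exp(-x))


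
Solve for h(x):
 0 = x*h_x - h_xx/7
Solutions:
 h(x) = C1 + C2*erfi(sqrt(14)*x/2)


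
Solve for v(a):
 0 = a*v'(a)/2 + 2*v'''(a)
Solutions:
 v(a) = C1 + Integral(C2*airyai(-2^(1/3)*a/2) + C3*airybi(-2^(1/3)*a/2), a)


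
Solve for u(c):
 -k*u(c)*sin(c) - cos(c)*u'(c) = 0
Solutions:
 u(c) = C1*exp(k*log(cos(c)))


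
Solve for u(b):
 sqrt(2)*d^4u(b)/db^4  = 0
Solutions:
 u(b) = C1 + C2*b + C3*b^2 + C4*b^3


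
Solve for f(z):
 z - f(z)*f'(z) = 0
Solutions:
 f(z) = -sqrt(C1 + z^2)
 f(z) = sqrt(C1 + z^2)


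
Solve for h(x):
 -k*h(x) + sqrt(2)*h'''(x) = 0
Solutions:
 h(x) = C1*exp(2^(5/6)*k^(1/3)*x/2) + C2*exp(2^(5/6)*k^(1/3)*x*(-1 + sqrt(3)*I)/4) + C3*exp(-2^(5/6)*k^(1/3)*x*(1 + sqrt(3)*I)/4)


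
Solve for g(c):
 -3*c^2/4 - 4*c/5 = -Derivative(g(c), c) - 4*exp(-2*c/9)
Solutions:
 g(c) = C1 + c^3/4 + 2*c^2/5 + 18*exp(-2*c/9)


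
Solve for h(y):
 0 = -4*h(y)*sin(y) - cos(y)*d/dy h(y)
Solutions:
 h(y) = C1*cos(y)^4


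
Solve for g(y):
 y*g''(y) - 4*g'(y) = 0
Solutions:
 g(y) = C1 + C2*y^5


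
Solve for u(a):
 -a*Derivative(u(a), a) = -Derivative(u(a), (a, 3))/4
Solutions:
 u(a) = C1 + Integral(C2*airyai(2^(2/3)*a) + C3*airybi(2^(2/3)*a), a)


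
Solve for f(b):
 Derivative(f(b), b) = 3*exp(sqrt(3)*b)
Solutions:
 f(b) = C1 + sqrt(3)*exp(sqrt(3)*b)


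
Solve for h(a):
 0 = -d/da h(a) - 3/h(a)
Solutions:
 h(a) = -sqrt(C1 - 6*a)
 h(a) = sqrt(C1 - 6*a)


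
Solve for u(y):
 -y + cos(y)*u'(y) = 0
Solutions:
 u(y) = C1 + Integral(y/cos(y), y)


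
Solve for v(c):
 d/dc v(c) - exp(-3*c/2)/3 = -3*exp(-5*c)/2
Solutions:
 v(c) = C1 + 3*exp(-5*c)/10 - 2*exp(-3*c/2)/9


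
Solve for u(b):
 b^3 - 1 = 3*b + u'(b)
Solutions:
 u(b) = C1 + b^4/4 - 3*b^2/2 - b


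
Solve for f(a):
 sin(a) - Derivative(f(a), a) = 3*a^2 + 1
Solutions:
 f(a) = C1 - a^3 - a - cos(a)


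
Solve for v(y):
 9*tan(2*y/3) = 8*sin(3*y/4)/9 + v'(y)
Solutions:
 v(y) = C1 - 27*log(cos(2*y/3))/2 + 32*cos(3*y/4)/27


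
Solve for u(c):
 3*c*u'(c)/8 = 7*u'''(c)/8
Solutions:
 u(c) = C1 + Integral(C2*airyai(3^(1/3)*7^(2/3)*c/7) + C3*airybi(3^(1/3)*7^(2/3)*c/7), c)


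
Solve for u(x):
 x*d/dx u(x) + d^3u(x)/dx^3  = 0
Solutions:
 u(x) = C1 + Integral(C2*airyai(-x) + C3*airybi(-x), x)


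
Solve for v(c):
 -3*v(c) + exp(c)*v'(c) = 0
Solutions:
 v(c) = C1*exp(-3*exp(-c))


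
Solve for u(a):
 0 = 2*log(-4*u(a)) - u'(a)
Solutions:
 -Integral(1/(log(-_y) + 2*log(2)), (_y, u(a)))/2 = C1 - a


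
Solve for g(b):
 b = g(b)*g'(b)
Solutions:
 g(b) = -sqrt(C1 + b^2)
 g(b) = sqrt(C1 + b^2)


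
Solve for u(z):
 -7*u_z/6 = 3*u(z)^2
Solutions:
 u(z) = 7/(C1 + 18*z)


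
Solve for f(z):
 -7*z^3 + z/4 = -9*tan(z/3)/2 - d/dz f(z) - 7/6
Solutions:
 f(z) = C1 + 7*z^4/4 - z^2/8 - 7*z/6 + 27*log(cos(z/3))/2


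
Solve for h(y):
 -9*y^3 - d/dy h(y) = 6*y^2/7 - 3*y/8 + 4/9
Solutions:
 h(y) = C1 - 9*y^4/4 - 2*y^3/7 + 3*y^2/16 - 4*y/9


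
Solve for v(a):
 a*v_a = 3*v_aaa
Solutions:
 v(a) = C1 + Integral(C2*airyai(3^(2/3)*a/3) + C3*airybi(3^(2/3)*a/3), a)


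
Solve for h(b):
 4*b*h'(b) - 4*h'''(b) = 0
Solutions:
 h(b) = C1 + Integral(C2*airyai(b) + C3*airybi(b), b)


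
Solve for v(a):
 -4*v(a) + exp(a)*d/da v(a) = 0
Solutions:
 v(a) = C1*exp(-4*exp(-a))


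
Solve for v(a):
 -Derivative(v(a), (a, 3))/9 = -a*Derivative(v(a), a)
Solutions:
 v(a) = C1 + Integral(C2*airyai(3^(2/3)*a) + C3*airybi(3^(2/3)*a), a)


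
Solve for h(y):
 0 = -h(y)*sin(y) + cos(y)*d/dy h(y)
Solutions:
 h(y) = C1/cos(y)


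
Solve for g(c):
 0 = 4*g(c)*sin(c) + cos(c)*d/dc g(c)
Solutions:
 g(c) = C1*cos(c)^4


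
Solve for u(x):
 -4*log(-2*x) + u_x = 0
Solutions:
 u(x) = C1 + 4*x*log(-x) + 4*x*(-1 + log(2))


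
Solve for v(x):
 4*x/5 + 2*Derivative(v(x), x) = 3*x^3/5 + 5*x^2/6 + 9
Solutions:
 v(x) = C1 + 3*x^4/40 + 5*x^3/36 - x^2/5 + 9*x/2


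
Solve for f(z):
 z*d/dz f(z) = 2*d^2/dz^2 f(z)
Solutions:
 f(z) = C1 + C2*erfi(z/2)


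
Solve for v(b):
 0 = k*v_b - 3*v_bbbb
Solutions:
 v(b) = C1 + C2*exp(3^(2/3)*b*k^(1/3)/3) + C3*exp(b*k^(1/3)*(-3^(2/3) + 3*3^(1/6)*I)/6) + C4*exp(-b*k^(1/3)*(3^(2/3) + 3*3^(1/6)*I)/6)


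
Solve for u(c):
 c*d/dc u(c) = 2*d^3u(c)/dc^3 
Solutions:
 u(c) = C1 + Integral(C2*airyai(2^(2/3)*c/2) + C3*airybi(2^(2/3)*c/2), c)


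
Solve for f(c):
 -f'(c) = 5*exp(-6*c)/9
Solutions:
 f(c) = C1 + 5*exp(-6*c)/54


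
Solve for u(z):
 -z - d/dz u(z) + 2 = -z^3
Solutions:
 u(z) = C1 + z^4/4 - z^2/2 + 2*z


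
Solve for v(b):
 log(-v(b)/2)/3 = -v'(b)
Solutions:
 3*Integral(1/(log(-_y) - log(2)), (_y, v(b))) = C1 - b


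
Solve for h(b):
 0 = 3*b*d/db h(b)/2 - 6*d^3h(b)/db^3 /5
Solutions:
 h(b) = C1 + Integral(C2*airyai(10^(1/3)*b/2) + C3*airybi(10^(1/3)*b/2), b)


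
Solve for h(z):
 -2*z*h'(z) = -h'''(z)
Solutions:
 h(z) = C1 + Integral(C2*airyai(2^(1/3)*z) + C3*airybi(2^(1/3)*z), z)


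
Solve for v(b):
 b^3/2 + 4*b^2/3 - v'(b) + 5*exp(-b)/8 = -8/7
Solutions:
 v(b) = C1 + b^4/8 + 4*b^3/9 + 8*b/7 - 5*exp(-b)/8


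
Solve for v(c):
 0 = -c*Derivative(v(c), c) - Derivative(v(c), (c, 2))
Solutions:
 v(c) = C1 + C2*erf(sqrt(2)*c/2)


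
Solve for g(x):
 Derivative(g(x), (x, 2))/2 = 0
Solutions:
 g(x) = C1 + C2*x


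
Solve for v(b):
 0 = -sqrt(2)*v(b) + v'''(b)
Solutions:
 v(b) = C3*exp(2^(1/6)*b) + (C1*sin(2^(1/6)*sqrt(3)*b/2) + C2*cos(2^(1/6)*sqrt(3)*b/2))*exp(-2^(1/6)*b/2)


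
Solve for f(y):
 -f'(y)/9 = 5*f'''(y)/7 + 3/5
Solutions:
 f(y) = C1 + C2*sin(sqrt(35)*y/15) + C3*cos(sqrt(35)*y/15) - 27*y/5


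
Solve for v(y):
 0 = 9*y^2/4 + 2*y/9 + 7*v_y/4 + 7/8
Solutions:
 v(y) = C1 - 3*y^3/7 - 4*y^2/63 - y/2


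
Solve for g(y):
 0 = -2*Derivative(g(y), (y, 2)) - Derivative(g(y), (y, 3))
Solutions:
 g(y) = C1 + C2*y + C3*exp(-2*y)


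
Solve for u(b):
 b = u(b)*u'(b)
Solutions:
 u(b) = -sqrt(C1 + b^2)
 u(b) = sqrt(C1 + b^2)


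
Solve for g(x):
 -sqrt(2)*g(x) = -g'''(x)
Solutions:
 g(x) = C3*exp(2^(1/6)*x) + (C1*sin(2^(1/6)*sqrt(3)*x/2) + C2*cos(2^(1/6)*sqrt(3)*x/2))*exp(-2^(1/6)*x/2)


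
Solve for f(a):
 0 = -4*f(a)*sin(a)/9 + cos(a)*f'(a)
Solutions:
 f(a) = C1/cos(a)^(4/9)


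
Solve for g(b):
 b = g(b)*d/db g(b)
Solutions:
 g(b) = -sqrt(C1 + b^2)
 g(b) = sqrt(C1 + b^2)


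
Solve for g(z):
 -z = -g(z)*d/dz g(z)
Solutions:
 g(z) = -sqrt(C1 + z^2)
 g(z) = sqrt(C1 + z^2)


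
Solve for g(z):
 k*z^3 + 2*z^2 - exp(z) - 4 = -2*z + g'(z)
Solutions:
 g(z) = C1 + k*z^4/4 + 2*z^3/3 + z^2 - 4*z - exp(z)


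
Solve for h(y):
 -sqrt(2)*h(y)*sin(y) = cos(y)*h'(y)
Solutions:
 h(y) = C1*cos(y)^(sqrt(2))


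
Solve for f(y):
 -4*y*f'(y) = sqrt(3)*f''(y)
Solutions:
 f(y) = C1 + C2*erf(sqrt(2)*3^(3/4)*y/3)


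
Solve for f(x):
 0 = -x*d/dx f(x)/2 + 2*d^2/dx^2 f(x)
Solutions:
 f(x) = C1 + C2*erfi(sqrt(2)*x/4)


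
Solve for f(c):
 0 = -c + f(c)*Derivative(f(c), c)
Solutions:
 f(c) = -sqrt(C1 + c^2)
 f(c) = sqrt(C1 + c^2)


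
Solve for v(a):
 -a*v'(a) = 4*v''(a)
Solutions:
 v(a) = C1 + C2*erf(sqrt(2)*a/4)


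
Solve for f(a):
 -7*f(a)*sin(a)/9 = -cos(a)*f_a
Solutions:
 f(a) = C1/cos(a)^(7/9)


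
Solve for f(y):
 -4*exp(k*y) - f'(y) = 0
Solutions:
 f(y) = C1 - 4*exp(k*y)/k


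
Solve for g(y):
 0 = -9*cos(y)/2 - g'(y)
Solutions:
 g(y) = C1 - 9*sin(y)/2


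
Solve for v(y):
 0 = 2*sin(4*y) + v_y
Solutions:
 v(y) = C1 + cos(4*y)/2


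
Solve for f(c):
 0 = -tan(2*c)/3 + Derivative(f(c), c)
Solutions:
 f(c) = C1 - log(cos(2*c))/6


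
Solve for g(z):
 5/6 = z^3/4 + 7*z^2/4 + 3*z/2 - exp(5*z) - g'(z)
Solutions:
 g(z) = C1 + z^4/16 + 7*z^3/12 + 3*z^2/4 - 5*z/6 - exp(5*z)/5


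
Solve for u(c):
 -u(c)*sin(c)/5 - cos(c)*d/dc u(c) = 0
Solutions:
 u(c) = C1*cos(c)^(1/5)


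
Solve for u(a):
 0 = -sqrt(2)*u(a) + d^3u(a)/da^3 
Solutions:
 u(a) = C3*exp(2^(1/6)*a) + (C1*sin(2^(1/6)*sqrt(3)*a/2) + C2*cos(2^(1/6)*sqrt(3)*a/2))*exp(-2^(1/6)*a/2)


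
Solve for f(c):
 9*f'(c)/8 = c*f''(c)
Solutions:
 f(c) = C1 + C2*c^(17/8)


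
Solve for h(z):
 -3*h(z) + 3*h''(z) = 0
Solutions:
 h(z) = C1*exp(-z) + C2*exp(z)


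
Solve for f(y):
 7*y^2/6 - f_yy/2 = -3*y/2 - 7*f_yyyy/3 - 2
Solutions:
 f(y) = C1 + C2*y + C3*exp(-sqrt(42)*y/14) + C4*exp(sqrt(42)*y/14) + 7*y^4/36 + y^3/2 + 116*y^2/9


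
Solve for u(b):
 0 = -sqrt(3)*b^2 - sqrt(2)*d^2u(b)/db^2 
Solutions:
 u(b) = C1 + C2*b - sqrt(6)*b^4/24


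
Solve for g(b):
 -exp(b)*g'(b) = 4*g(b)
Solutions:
 g(b) = C1*exp(4*exp(-b))


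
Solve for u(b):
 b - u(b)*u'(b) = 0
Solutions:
 u(b) = -sqrt(C1 + b^2)
 u(b) = sqrt(C1 + b^2)


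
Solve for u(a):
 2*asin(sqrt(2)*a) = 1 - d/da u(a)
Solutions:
 u(a) = C1 - 2*a*asin(sqrt(2)*a) + a - sqrt(2)*sqrt(1 - 2*a^2)


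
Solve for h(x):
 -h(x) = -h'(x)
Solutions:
 h(x) = C1*exp(x)


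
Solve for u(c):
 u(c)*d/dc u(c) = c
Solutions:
 u(c) = -sqrt(C1 + c^2)
 u(c) = sqrt(C1 + c^2)


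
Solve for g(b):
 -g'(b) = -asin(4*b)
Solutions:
 g(b) = C1 + b*asin(4*b) + sqrt(1 - 16*b^2)/4


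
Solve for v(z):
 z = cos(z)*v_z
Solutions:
 v(z) = C1 + Integral(z/cos(z), z)


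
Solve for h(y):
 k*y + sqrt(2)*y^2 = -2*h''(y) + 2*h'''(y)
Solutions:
 h(y) = C1 + C2*y + C3*exp(y) - sqrt(2)*y^4/24 + y^3*(-k - 2*sqrt(2))/12 + y^2*(-k - 2*sqrt(2))/4


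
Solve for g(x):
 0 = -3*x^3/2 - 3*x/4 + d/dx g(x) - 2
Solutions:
 g(x) = C1 + 3*x^4/8 + 3*x^2/8 + 2*x


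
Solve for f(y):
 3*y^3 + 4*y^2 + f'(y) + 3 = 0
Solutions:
 f(y) = C1 - 3*y^4/4 - 4*y^3/3 - 3*y


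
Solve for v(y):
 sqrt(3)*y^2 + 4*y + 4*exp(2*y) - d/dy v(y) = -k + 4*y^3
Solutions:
 v(y) = C1 + k*y - y^4 + sqrt(3)*y^3/3 + 2*y^2 + 2*exp(2*y)


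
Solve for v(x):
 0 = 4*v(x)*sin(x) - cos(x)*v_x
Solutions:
 v(x) = C1/cos(x)^4


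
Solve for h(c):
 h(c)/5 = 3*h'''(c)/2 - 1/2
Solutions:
 h(c) = C3*exp(15^(2/3)*2^(1/3)*c/15) + (C1*sin(2^(1/3)*3^(1/6)*5^(2/3)*c/10) + C2*cos(2^(1/3)*3^(1/6)*5^(2/3)*c/10))*exp(-15^(2/3)*2^(1/3)*c/30) - 5/2


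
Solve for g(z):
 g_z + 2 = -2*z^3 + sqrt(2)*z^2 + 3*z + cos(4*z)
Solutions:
 g(z) = C1 - z^4/2 + sqrt(2)*z^3/3 + 3*z^2/2 - 2*z + sin(4*z)/4


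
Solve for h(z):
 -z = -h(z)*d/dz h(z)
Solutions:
 h(z) = -sqrt(C1 + z^2)
 h(z) = sqrt(C1 + z^2)


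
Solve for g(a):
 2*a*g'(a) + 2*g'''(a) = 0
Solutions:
 g(a) = C1 + Integral(C2*airyai(-a) + C3*airybi(-a), a)


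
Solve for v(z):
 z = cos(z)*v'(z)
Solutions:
 v(z) = C1 + Integral(z/cos(z), z)


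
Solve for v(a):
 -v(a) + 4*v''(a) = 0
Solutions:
 v(a) = C1*exp(-a/2) + C2*exp(a/2)


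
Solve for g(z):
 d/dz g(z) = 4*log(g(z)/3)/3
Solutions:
 3*Integral(1/(-log(_y) + log(3)), (_y, g(z)))/4 = C1 - z


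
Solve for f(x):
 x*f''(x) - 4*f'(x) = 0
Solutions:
 f(x) = C1 + C2*x^5


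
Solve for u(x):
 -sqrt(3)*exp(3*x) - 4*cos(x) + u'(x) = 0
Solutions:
 u(x) = C1 + sqrt(3)*exp(3*x)/3 + 4*sin(x)


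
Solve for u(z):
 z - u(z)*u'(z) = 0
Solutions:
 u(z) = -sqrt(C1 + z^2)
 u(z) = sqrt(C1 + z^2)


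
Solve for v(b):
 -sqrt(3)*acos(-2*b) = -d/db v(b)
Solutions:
 v(b) = C1 + sqrt(3)*(b*acos(-2*b) + sqrt(1 - 4*b^2)/2)


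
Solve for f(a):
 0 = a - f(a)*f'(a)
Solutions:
 f(a) = -sqrt(C1 + a^2)
 f(a) = sqrt(C1 + a^2)


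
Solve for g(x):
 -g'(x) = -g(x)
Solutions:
 g(x) = C1*exp(x)


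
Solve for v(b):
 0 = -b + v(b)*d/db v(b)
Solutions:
 v(b) = -sqrt(C1 + b^2)
 v(b) = sqrt(C1 + b^2)


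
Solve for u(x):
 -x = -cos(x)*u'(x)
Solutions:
 u(x) = C1 + Integral(x/cos(x), x)


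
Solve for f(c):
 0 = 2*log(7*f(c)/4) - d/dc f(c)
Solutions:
 Integral(1/(-log(_y) - log(7) + 2*log(2)), (_y, f(c)))/2 = C1 - c


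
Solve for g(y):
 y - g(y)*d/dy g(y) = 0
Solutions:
 g(y) = -sqrt(C1 + y^2)
 g(y) = sqrt(C1 + y^2)


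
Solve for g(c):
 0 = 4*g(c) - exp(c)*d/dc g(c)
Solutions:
 g(c) = C1*exp(-4*exp(-c))


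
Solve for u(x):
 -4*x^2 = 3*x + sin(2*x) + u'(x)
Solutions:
 u(x) = C1 - 4*x^3/3 - 3*x^2/2 + cos(2*x)/2


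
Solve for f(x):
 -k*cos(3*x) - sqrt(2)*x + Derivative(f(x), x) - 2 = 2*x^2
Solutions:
 f(x) = C1 + k*sin(3*x)/3 + 2*x^3/3 + sqrt(2)*x^2/2 + 2*x


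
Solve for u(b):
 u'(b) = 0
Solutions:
 u(b) = C1


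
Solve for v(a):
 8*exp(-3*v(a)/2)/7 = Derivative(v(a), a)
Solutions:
 v(a) = 2*log(C1 + 12*a/7)/3
 v(a) = 2*log(14^(2/3)*(-3^(1/3) - 3^(5/6)*I)*(C1 + 8*a)^(1/3)/28)
 v(a) = 2*log(14^(2/3)*(-3^(1/3) + 3^(5/6)*I)*(C1 + 8*a)^(1/3)/28)


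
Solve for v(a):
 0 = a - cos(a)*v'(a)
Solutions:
 v(a) = C1 + Integral(a/cos(a), a)


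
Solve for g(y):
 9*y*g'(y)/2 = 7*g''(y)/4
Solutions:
 g(y) = C1 + C2*erfi(3*sqrt(7)*y/7)


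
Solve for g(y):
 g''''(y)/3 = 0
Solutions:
 g(y) = C1 + C2*y + C3*y^2 + C4*y^3


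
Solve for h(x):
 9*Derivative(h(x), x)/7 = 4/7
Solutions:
 h(x) = C1 + 4*x/9


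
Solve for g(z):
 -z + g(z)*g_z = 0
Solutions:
 g(z) = -sqrt(C1 + z^2)
 g(z) = sqrt(C1 + z^2)


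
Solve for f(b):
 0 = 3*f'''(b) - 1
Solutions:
 f(b) = C1 + C2*b + C3*b^2 + b^3/18


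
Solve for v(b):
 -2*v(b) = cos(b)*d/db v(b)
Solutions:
 v(b) = C1*(sin(b) - 1)/(sin(b) + 1)


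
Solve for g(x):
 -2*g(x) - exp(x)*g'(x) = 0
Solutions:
 g(x) = C1*exp(2*exp(-x))


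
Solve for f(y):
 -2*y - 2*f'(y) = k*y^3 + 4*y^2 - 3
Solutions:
 f(y) = C1 - k*y^4/8 - 2*y^3/3 - y^2/2 + 3*y/2


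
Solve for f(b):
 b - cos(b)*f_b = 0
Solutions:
 f(b) = C1 + Integral(b/cos(b), b)


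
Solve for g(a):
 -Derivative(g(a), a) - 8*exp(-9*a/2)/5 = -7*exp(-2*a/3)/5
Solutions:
 g(a) = C1 + 16*exp(-9*a/2)/45 - 21*exp(-2*a/3)/10


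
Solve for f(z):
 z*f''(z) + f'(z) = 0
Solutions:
 f(z) = C1 + C2*log(z)


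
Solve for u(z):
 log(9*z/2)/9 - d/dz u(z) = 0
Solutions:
 u(z) = C1 + z*log(z)/9 - z/9 - z*log(2)/9 + 2*z*log(3)/9


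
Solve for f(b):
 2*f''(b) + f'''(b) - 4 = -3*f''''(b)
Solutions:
 f(b) = C1 + C2*b + b^2 + (C3*sin(sqrt(23)*b/6) + C4*cos(sqrt(23)*b/6))*exp(-b/6)


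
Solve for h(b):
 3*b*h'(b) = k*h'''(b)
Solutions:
 h(b) = C1 + Integral(C2*airyai(3^(1/3)*b*(1/k)^(1/3)) + C3*airybi(3^(1/3)*b*(1/k)^(1/3)), b)


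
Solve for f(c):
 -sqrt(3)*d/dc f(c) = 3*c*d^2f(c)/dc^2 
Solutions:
 f(c) = C1 + C2*c^(1 - sqrt(3)/3)


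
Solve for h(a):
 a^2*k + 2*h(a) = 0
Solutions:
 h(a) = -a^2*k/2


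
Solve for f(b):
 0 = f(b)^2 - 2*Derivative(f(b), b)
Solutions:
 f(b) = -2/(C1 + b)


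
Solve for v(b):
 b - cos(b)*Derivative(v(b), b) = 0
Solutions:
 v(b) = C1 + Integral(b/cos(b), b)


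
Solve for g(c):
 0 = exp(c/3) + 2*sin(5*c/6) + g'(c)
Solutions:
 g(c) = C1 - 3*exp(c/3) + 12*cos(5*c/6)/5


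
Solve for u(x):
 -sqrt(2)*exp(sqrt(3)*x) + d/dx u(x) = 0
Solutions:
 u(x) = C1 + sqrt(6)*exp(sqrt(3)*x)/3


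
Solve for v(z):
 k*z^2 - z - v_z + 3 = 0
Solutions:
 v(z) = C1 + k*z^3/3 - z^2/2 + 3*z


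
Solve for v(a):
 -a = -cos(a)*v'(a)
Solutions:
 v(a) = C1 + Integral(a/cos(a), a)


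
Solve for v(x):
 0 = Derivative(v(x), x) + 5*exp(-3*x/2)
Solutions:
 v(x) = C1 + 10*exp(-3*x/2)/3


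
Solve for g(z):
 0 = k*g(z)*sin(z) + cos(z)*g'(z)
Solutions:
 g(z) = C1*exp(k*log(cos(z)))


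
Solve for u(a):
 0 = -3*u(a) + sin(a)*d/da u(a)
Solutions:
 u(a) = C1*(cos(a) - 1)^(3/2)/(cos(a) + 1)^(3/2)


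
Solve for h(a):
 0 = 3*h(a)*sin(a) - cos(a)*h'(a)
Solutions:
 h(a) = C1/cos(a)^3


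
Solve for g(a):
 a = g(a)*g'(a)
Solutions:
 g(a) = -sqrt(C1 + a^2)
 g(a) = sqrt(C1 + a^2)


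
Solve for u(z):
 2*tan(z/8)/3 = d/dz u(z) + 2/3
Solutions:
 u(z) = C1 - 2*z/3 - 16*log(cos(z/8))/3


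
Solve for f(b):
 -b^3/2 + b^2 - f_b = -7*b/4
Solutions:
 f(b) = C1 - b^4/8 + b^3/3 + 7*b^2/8


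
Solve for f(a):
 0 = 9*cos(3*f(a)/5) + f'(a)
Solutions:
 9*a - 5*log(sin(3*f(a)/5) - 1)/6 + 5*log(sin(3*f(a)/5) + 1)/6 = C1


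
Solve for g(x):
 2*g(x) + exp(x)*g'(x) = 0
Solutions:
 g(x) = C1*exp(2*exp(-x))


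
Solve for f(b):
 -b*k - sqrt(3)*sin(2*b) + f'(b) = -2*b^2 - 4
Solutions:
 f(b) = C1 - 2*b^3/3 + b^2*k/2 - 4*b - sqrt(3)*cos(2*b)/2


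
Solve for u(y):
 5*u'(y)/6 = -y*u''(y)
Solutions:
 u(y) = C1 + C2*y^(1/6)


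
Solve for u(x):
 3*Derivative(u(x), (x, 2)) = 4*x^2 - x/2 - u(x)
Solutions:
 u(x) = C1*sin(sqrt(3)*x/3) + C2*cos(sqrt(3)*x/3) + 4*x^2 - x/2 - 24


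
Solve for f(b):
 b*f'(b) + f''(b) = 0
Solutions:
 f(b) = C1 + C2*erf(sqrt(2)*b/2)


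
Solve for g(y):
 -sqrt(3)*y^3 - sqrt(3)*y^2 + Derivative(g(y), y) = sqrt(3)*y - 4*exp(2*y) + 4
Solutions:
 g(y) = C1 + sqrt(3)*y^4/4 + sqrt(3)*y^3/3 + sqrt(3)*y^2/2 + 4*y - 2*exp(2*y)


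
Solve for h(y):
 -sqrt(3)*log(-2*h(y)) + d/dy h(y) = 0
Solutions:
 -sqrt(3)*Integral(1/(log(-_y) + log(2)), (_y, h(y)))/3 = C1 - y


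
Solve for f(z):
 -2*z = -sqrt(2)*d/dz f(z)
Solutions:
 f(z) = C1 + sqrt(2)*z^2/2


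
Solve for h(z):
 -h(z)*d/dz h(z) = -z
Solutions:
 h(z) = -sqrt(C1 + z^2)
 h(z) = sqrt(C1 + z^2)


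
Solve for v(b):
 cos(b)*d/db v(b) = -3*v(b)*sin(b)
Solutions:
 v(b) = C1*cos(b)^3


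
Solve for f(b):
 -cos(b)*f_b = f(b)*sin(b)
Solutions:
 f(b) = C1*cos(b)


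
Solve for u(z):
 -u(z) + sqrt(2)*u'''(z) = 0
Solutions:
 u(z) = C3*exp(2^(5/6)*z/2) + (C1*sin(2^(5/6)*sqrt(3)*z/4) + C2*cos(2^(5/6)*sqrt(3)*z/4))*exp(-2^(5/6)*z/4)


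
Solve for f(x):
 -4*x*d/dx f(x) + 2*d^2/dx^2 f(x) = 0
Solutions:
 f(x) = C1 + C2*erfi(x)


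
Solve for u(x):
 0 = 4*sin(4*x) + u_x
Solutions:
 u(x) = C1 + cos(4*x)


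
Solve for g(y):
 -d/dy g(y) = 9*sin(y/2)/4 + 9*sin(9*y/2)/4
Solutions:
 g(y) = C1 + 9*cos(y/2)/2 + cos(9*y/2)/2


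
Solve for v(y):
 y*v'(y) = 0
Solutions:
 v(y) = C1


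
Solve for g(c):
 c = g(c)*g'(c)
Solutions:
 g(c) = -sqrt(C1 + c^2)
 g(c) = sqrt(C1 + c^2)


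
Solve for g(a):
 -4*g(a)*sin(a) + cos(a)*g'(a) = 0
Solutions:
 g(a) = C1/cos(a)^4


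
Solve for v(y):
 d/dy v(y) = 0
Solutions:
 v(y) = C1


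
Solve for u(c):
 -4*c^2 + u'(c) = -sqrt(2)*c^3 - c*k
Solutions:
 u(c) = C1 - sqrt(2)*c^4/4 + 4*c^3/3 - c^2*k/2


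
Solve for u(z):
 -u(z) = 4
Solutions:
 u(z) = -4


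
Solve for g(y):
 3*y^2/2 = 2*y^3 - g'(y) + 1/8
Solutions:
 g(y) = C1 + y^4/2 - y^3/2 + y/8


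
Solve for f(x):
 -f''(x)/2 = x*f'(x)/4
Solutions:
 f(x) = C1 + C2*erf(x/2)


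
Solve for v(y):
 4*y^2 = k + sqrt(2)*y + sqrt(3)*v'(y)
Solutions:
 v(y) = C1 - sqrt(3)*k*y/3 + 4*sqrt(3)*y^3/9 - sqrt(6)*y^2/6


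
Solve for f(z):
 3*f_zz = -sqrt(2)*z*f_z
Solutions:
 f(z) = C1 + C2*erf(2^(3/4)*sqrt(3)*z/6)


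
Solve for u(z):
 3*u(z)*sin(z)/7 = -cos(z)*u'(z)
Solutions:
 u(z) = C1*cos(z)^(3/7)


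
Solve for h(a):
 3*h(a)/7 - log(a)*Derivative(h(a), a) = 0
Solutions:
 h(a) = C1*exp(3*li(a)/7)


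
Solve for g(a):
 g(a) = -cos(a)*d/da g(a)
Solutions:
 g(a) = C1*sqrt(sin(a) - 1)/sqrt(sin(a) + 1)


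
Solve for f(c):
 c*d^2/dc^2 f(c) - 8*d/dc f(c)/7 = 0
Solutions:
 f(c) = C1 + C2*c^(15/7)


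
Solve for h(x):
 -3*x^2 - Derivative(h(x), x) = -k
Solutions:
 h(x) = C1 + k*x - x^3


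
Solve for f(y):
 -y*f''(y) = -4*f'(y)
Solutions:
 f(y) = C1 + C2*y^5


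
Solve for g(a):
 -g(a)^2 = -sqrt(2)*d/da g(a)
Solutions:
 g(a) = -2/(C1 + sqrt(2)*a)
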